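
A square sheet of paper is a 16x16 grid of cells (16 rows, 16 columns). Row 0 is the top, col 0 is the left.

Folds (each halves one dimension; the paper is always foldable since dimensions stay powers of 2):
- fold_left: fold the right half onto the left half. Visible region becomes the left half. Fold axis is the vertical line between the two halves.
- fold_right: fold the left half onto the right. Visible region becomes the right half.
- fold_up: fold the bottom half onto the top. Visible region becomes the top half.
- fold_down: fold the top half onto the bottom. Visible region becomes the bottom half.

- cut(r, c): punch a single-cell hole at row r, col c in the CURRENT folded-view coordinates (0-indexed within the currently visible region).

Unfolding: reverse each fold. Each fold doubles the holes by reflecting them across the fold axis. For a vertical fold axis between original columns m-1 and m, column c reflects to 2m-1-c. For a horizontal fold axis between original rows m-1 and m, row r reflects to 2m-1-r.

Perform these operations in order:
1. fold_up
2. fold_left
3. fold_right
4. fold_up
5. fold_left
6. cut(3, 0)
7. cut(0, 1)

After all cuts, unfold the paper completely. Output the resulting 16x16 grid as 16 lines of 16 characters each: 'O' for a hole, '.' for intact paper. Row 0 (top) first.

Answer: .OO..OO..OO..OO.
................
................
O..OO..OO..OO..O
O..OO..OO..OO..O
................
................
.OO..OO..OO..OO.
.OO..OO..OO..OO.
................
................
O..OO..OO..OO..O
O..OO..OO..OO..O
................
................
.OO..OO..OO..OO.

Derivation:
Op 1 fold_up: fold axis h@8; visible region now rows[0,8) x cols[0,16) = 8x16
Op 2 fold_left: fold axis v@8; visible region now rows[0,8) x cols[0,8) = 8x8
Op 3 fold_right: fold axis v@4; visible region now rows[0,8) x cols[4,8) = 8x4
Op 4 fold_up: fold axis h@4; visible region now rows[0,4) x cols[4,8) = 4x4
Op 5 fold_left: fold axis v@6; visible region now rows[0,4) x cols[4,6) = 4x2
Op 6 cut(3, 0): punch at orig (3,4); cuts so far [(3, 4)]; region rows[0,4) x cols[4,6) = 4x2
Op 7 cut(0, 1): punch at orig (0,5); cuts so far [(0, 5), (3, 4)]; region rows[0,4) x cols[4,6) = 4x2
Unfold 1 (reflect across v@6): 4 holes -> [(0, 5), (0, 6), (3, 4), (3, 7)]
Unfold 2 (reflect across h@4): 8 holes -> [(0, 5), (0, 6), (3, 4), (3, 7), (4, 4), (4, 7), (7, 5), (7, 6)]
Unfold 3 (reflect across v@4): 16 holes -> [(0, 1), (0, 2), (0, 5), (0, 6), (3, 0), (3, 3), (3, 4), (3, 7), (4, 0), (4, 3), (4, 4), (4, 7), (7, 1), (7, 2), (7, 5), (7, 6)]
Unfold 4 (reflect across v@8): 32 holes -> [(0, 1), (0, 2), (0, 5), (0, 6), (0, 9), (0, 10), (0, 13), (0, 14), (3, 0), (3, 3), (3, 4), (3, 7), (3, 8), (3, 11), (3, 12), (3, 15), (4, 0), (4, 3), (4, 4), (4, 7), (4, 8), (4, 11), (4, 12), (4, 15), (7, 1), (7, 2), (7, 5), (7, 6), (7, 9), (7, 10), (7, 13), (7, 14)]
Unfold 5 (reflect across h@8): 64 holes -> [(0, 1), (0, 2), (0, 5), (0, 6), (0, 9), (0, 10), (0, 13), (0, 14), (3, 0), (3, 3), (3, 4), (3, 7), (3, 8), (3, 11), (3, 12), (3, 15), (4, 0), (4, 3), (4, 4), (4, 7), (4, 8), (4, 11), (4, 12), (4, 15), (7, 1), (7, 2), (7, 5), (7, 6), (7, 9), (7, 10), (7, 13), (7, 14), (8, 1), (8, 2), (8, 5), (8, 6), (8, 9), (8, 10), (8, 13), (8, 14), (11, 0), (11, 3), (11, 4), (11, 7), (11, 8), (11, 11), (11, 12), (11, 15), (12, 0), (12, 3), (12, 4), (12, 7), (12, 8), (12, 11), (12, 12), (12, 15), (15, 1), (15, 2), (15, 5), (15, 6), (15, 9), (15, 10), (15, 13), (15, 14)]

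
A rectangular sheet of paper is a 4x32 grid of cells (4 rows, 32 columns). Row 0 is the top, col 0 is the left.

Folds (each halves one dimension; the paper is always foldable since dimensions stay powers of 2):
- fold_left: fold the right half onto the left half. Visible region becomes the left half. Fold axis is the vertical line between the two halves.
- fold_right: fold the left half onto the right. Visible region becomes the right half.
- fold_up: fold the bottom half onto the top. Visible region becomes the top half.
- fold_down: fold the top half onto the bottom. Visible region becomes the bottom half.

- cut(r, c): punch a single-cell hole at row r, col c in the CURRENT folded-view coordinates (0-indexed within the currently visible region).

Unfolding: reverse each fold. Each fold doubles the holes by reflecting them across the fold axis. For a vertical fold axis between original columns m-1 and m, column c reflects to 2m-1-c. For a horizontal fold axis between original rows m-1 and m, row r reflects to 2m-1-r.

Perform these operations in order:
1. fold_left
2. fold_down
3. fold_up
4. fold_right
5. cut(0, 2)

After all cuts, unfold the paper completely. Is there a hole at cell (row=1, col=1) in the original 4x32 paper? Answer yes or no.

Op 1 fold_left: fold axis v@16; visible region now rows[0,4) x cols[0,16) = 4x16
Op 2 fold_down: fold axis h@2; visible region now rows[2,4) x cols[0,16) = 2x16
Op 3 fold_up: fold axis h@3; visible region now rows[2,3) x cols[0,16) = 1x16
Op 4 fold_right: fold axis v@8; visible region now rows[2,3) x cols[8,16) = 1x8
Op 5 cut(0, 2): punch at orig (2,10); cuts so far [(2, 10)]; region rows[2,3) x cols[8,16) = 1x8
Unfold 1 (reflect across v@8): 2 holes -> [(2, 5), (2, 10)]
Unfold 2 (reflect across h@3): 4 holes -> [(2, 5), (2, 10), (3, 5), (3, 10)]
Unfold 3 (reflect across h@2): 8 holes -> [(0, 5), (0, 10), (1, 5), (1, 10), (2, 5), (2, 10), (3, 5), (3, 10)]
Unfold 4 (reflect across v@16): 16 holes -> [(0, 5), (0, 10), (0, 21), (0, 26), (1, 5), (1, 10), (1, 21), (1, 26), (2, 5), (2, 10), (2, 21), (2, 26), (3, 5), (3, 10), (3, 21), (3, 26)]
Holes: [(0, 5), (0, 10), (0, 21), (0, 26), (1, 5), (1, 10), (1, 21), (1, 26), (2, 5), (2, 10), (2, 21), (2, 26), (3, 5), (3, 10), (3, 21), (3, 26)]

Answer: no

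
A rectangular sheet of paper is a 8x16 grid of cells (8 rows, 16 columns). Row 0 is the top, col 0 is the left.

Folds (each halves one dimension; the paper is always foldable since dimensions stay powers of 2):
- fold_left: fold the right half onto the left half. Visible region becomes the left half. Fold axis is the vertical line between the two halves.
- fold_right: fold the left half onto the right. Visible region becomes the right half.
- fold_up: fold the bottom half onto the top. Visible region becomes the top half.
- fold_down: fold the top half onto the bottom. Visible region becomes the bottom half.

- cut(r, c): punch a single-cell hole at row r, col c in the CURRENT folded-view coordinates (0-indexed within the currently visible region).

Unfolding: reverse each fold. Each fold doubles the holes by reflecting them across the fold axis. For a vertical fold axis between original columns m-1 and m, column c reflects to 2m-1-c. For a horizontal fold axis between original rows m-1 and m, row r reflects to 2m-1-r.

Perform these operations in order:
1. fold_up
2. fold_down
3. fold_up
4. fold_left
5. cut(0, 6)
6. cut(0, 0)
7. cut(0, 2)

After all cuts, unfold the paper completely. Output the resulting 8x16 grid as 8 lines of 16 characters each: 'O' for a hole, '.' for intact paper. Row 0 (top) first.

Answer: O.O...O..O...O.O
O.O...O..O...O.O
O.O...O..O...O.O
O.O...O..O...O.O
O.O...O..O...O.O
O.O...O..O...O.O
O.O...O..O...O.O
O.O...O..O...O.O

Derivation:
Op 1 fold_up: fold axis h@4; visible region now rows[0,4) x cols[0,16) = 4x16
Op 2 fold_down: fold axis h@2; visible region now rows[2,4) x cols[0,16) = 2x16
Op 3 fold_up: fold axis h@3; visible region now rows[2,3) x cols[0,16) = 1x16
Op 4 fold_left: fold axis v@8; visible region now rows[2,3) x cols[0,8) = 1x8
Op 5 cut(0, 6): punch at orig (2,6); cuts so far [(2, 6)]; region rows[2,3) x cols[0,8) = 1x8
Op 6 cut(0, 0): punch at orig (2,0); cuts so far [(2, 0), (2, 6)]; region rows[2,3) x cols[0,8) = 1x8
Op 7 cut(0, 2): punch at orig (2,2); cuts so far [(2, 0), (2, 2), (2, 6)]; region rows[2,3) x cols[0,8) = 1x8
Unfold 1 (reflect across v@8): 6 holes -> [(2, 0), (2, 2), (2, 6), (2, 9), (2, 13), (2, 15)]
Unfold 2 (reflect across h@3): 12 holes -> [(2, 0), (2, 2), (2, 6), (2, 9), (2, 13), (2, 15), (3, 0), (3, 2), (3, 6), (3, 9), (3, 13), (3, 15)]
Unfold 3 (reflect across h@2): 24 holes -> [(0, 0), (0, 2), (0, 6), (0, 9), (0, 13), (0, 15), (1, 0), (1, 2), (1, 6), (1, 9), (1, 13), (1, 15), (2, 0), (2, 2), (2, 6), (2, 9), (2, 13), (2, 15), (3, 0), (3, 2), (3, 6), (3, 9), (3, 13), (3, 15)]
Unfold 4 (reflect across h@4): 48 holes -> [(0, 0), (0, 2), (0, 6), (0, 9), (0, 13), (0, 15), (1, 0), (1, 2), (1, 6), (1, 9), (1, 13), (1, 15), (2, 0), (2, 2), (2, 6), (2, 9), (2, 13), (2, 15), (3, 0), (3, 2), (3, 6), (3, 9), (3, 13), (3, 15), (4, 0), (4, 2), (4, 6), (4, 9), (4, 13), (4, 15), (5, 0), (5, 2), (5, 6), (5, 9), (5, 13), (5, 15), (6, 0), (6, 2), (6, 6), (6, 9), (6, 13), (6, 15), (7, 0), (7, 2), (7, 6), (7, 9), (7, 13), (7, 15)]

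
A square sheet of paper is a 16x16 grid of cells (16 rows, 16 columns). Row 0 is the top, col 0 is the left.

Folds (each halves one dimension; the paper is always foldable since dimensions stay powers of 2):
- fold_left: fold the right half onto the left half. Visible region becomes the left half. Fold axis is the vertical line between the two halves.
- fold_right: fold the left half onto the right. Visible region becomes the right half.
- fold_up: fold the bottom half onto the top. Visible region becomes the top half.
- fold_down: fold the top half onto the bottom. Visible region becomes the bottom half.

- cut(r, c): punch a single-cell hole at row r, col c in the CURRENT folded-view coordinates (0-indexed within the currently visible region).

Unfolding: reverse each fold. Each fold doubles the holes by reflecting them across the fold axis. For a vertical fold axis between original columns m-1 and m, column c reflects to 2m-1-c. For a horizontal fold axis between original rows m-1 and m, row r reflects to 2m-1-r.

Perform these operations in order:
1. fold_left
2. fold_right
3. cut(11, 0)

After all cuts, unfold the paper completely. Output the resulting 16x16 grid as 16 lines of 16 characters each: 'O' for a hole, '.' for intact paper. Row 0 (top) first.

Op 1 fold_left: fold axis v@8; visible region now rows[0,16) x cols[0,8) = 16x8
Op 2 fold_right: fold axis v@4; visible region now rows[0,16) x cols[4,8) = 16x4
Op 3 cut(11, 0): punch at orig (11,4); cuts so far [(11, 4)]; region rows[0,16) x cols[4,8) = 16x4
Unfold 1 (reflect across v@4): 2 holes -> [(11, 3), (11, 4)]
Unfold 2 (reflect across v@8): 4 holes -> [(11, 3), (11, 4), (11, 11), (11, 12)]

Answer: ................
................
................
................
................
................
................
................
................
................
................
...OO......OO...
................
................
................
................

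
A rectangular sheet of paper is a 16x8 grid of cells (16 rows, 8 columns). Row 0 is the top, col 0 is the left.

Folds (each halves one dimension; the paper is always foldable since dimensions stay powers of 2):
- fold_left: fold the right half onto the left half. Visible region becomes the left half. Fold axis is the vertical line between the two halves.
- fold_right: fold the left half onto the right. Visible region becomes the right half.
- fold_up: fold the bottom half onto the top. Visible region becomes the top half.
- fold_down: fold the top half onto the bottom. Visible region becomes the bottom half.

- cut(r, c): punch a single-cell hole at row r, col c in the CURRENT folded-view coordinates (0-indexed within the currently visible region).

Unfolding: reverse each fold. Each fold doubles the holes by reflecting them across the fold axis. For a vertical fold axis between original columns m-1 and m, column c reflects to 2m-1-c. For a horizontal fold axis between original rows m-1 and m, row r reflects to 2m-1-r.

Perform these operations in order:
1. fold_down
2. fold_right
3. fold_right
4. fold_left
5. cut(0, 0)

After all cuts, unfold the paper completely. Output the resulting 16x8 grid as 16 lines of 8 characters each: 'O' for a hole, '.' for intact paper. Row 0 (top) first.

Op 1 fold_down: fold axis h@8; visible region now rows[8,16) x cols[0,8) = 8x8
Op 2 fold_right: fold axis v@4; visible region now rows[8,16) x cols[4,8) = 8x4
Op 3 fold_right: fold axis v@6; visible region now rows[8,16) x cols[6,8) = 8x2
Op 4 fold_left: fold axis v@7; visible region now rows[8,16) x cols[6,7) = 8x1
Op 5 cut(0, 0): punch at orig (8,6); cuts so far [(8, 6)]; region rows[8,16) x cols[6,7) = 8x1
Unfold 1 (reflect across v@7): 2 holes -> [(8, 6), (8, 7)]
Unfold 2 (reflect across v@6): 4 holes -> [(8, 4), (8, 5), (8, 6), (8, 7)]
Unfold 3 (reflect across v@4): 8 holes -> [(8, 0), (8, 1), (8, 2), (8, 3), (8, 4), (8, 5), (8, 6), (8, 7)]
Unfold 4 (reflect across h@8): 16 holes -> [(7, 0), (7, 1), (7, 2), (7, 3), (7, 4), (7, 5), (7, 6), (7, 7), (8, 0), (8, 1), (8, 2), (8, 3), (8, 4), (8, 5), (8, 6), (8, 7)]

Answer: ........
........
........
........
........
........
........
OOOOOOOO
OOOOOOOO
........
........
........
........
........
........
........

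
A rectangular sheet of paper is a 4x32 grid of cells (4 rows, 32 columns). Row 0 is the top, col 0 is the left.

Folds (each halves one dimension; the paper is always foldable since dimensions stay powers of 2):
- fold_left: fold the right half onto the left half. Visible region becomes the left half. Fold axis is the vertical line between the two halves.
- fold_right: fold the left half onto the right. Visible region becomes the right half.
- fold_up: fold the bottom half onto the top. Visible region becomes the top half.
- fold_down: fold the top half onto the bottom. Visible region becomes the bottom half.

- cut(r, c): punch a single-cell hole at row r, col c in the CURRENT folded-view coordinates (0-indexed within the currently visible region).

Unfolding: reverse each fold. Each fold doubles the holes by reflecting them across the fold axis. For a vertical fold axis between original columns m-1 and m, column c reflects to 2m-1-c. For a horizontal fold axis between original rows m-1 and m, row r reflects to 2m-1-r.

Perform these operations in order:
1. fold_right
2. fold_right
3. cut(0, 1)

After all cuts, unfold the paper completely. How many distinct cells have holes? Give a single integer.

Op 1 fold_right: fold axis v@16; visible region now rows[0,4) x cols[16,32) = 4x16
Op 2 fold_right: fold axis v@24; visible region now rows[0,4) x cols[24,32) = 4x8
Op 3 cut(0, 1): punch at orig (0,25); cuts so far [(0, 25)]; region rows[0,4) x cols[24,32) = 4x8
Unfold 1 (reflect across v@24): 2 holes -> [(0, 22), (0, 25)]
Unfold 2 (reflect across v@16): 4 holes -> [(0, 6), (0, 9), (0, 22), (0, 25)]

Answer: 4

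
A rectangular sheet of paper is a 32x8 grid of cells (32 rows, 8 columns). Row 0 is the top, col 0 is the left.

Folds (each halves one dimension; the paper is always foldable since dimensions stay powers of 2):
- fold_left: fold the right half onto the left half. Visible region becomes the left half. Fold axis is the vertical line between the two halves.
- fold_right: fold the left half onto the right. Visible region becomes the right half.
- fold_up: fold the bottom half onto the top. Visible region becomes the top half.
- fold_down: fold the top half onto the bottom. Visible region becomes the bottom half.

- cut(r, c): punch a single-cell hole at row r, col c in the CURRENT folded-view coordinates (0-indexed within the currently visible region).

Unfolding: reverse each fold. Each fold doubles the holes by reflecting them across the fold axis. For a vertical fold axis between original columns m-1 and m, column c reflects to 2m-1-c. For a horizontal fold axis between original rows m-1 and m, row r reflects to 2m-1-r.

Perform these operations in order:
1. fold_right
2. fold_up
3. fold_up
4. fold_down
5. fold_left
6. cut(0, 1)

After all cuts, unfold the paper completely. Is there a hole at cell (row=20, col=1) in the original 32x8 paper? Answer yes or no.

Answer: yes

Derivation:
Op 1 fold_right: fold axis v@4; visible region now rows[0,32) x cols[4,8) = 32x4
Op 2 fold_up: fold axis h@16; visible region now rows[0,16) x cols[4,8) = 16x4
Op 3 fold_up: fold axis h@8; visible region now rows[0,8) x cols[4,8) = 8x4
Op 4 fold_down: fold axis h@4; visible region now rows[4,8) x cols[4,8) = 4x4
Op 5 fold_left: fold axis v@6; visible region now rows[4,8) x cols[4,6) = 4x2
Op 6 cut(0, 1): punch at orig (4,5); cuts so far [(4, 5)]; region rows[4,8) x cols[4,6) = 4x2
Unfold 1 (reflect across v@6): 2 holes -> [(4, 5), (4, 6)]
Unfold 2 (reflect across h@4): 4 holes -> [(3, 5), (3, 6), (4, 5), (4, 6)]
Unfold 3 (reflect across h@8): 8 holes -> [(3, 5), (3, 6), (4, 5), (4, 6), (11, 5), (11, 6), (12, 5), (12, 6)]
Unfold 4 (reflect across h@16): 16 holes -> [(3, 5), (3, 6), (4, 5), (4, 6), (11, 5), (11, 6), (12, 5), (12, 6), (19, 5), (19, 6), (20, 5), (20, 6), (27, 5), (27, 6), (28, 5), (28, 6)]
Unfold 5 (reflect across v@4): 32 holes -> [(3, 1), (3, 2), (3, 5), (3, 6), (4, 1), (4, 2), (4, 5), (4, 6), (11, 1), (11, 2), (11, 5), (11, 6), (12, 1), (12, 2), (12, 5), (12, 6), (19, 1), (19, 2), (19, 5), (19, 6), (20, 1), (20, 2), (20, 5), (20, 6), (27, 1), (27, 2), (27, 5), (27, 6), (28, 1), (28, 2), (28, 5), (28, 6)]
Holes: [(3, 1), (3, 2), (3, 5), (3, 6), (4, 1), (4, 2), (4, 5), (4, 6), (11, 1), (11, 2), (11, 5), (11, 6), (12, 1), (12, 2), (12, 5), (12, 6), (19, 1), (19, 2), (19, 5), (19, 6), (20, 1), (20, 2), (20, 5), (20, 6), (27, 1), (27, 2), (27, 5), (27, 6), (28, 1), (28, 2), (28, 5), (28, 6)]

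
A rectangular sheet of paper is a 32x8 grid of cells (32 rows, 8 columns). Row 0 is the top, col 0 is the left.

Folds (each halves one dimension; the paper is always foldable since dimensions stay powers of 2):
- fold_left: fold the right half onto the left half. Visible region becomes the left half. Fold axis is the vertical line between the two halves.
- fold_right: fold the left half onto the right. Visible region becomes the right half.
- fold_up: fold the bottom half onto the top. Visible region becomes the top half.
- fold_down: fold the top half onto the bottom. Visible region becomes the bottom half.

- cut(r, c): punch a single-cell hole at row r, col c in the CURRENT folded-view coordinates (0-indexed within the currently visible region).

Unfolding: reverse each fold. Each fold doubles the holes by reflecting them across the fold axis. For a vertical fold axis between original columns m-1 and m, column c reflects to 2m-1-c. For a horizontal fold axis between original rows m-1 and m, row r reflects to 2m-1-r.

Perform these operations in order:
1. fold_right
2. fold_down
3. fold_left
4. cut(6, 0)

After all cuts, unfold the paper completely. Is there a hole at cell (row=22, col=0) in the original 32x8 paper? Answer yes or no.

Answer: yes

Derivation:
Op 1 fold_right: fold axis v@4; visible region now rows[0,32) x cols[4,8) = 32x4
Op 2 fold_down: fold axis h@16; visible region now rows[16,32) x cols[4,8) = 16x4
Op 3 fold_left: fold axis v@6; visible region now rows[16,32) x cols[4,6) = 16x2
Op 4 cut(6, 0): punch at orig (22,4); cuts so far [(22, 4)]; region rows[16,32) x cols[4,6) = 16x2
Unfold 1 (reflect across v@6): 2 holes -> [(22, 4), (22, 7)]
Unfold 2 (reflect across h@16): 4 holes -> [(9, 4), (9, 7), (22, 4), (22, 7)]
Unfold 3 (reflect across v@4): 8 holes -> [(9, 0), (9, 3), (9, 4), (9, 7), (22, 0), (22, 3), (22, 4), (22, 7)]
Holes: [(9, 0), (9, 3), (9, 4), (9, 7), (22, 0), (22, 3), (22, 4), (22, 7)]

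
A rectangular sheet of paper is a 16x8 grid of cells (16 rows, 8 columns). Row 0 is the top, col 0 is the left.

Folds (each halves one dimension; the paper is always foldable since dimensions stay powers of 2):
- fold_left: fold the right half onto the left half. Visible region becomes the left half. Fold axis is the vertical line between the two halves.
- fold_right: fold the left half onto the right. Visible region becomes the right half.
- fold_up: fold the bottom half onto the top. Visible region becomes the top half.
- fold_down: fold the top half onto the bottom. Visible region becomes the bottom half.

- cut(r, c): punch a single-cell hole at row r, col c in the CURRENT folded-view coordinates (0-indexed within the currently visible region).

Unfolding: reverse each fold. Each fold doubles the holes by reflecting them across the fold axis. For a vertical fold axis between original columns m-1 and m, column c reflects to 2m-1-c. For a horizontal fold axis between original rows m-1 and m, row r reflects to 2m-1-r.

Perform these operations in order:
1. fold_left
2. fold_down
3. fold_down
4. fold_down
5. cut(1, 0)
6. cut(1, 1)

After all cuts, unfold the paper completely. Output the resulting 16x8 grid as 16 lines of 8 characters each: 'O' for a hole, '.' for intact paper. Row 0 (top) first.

Op 1 fold_left: fold axis v@4; visible region now rows[0,16) x cols[0,4) = 16x4
Op 2 fold_down: fold axis h@8; visible region now rows[8,16) x cols[0,4) = 8x4
Op 3 fold_down: fold axis h@12; visible region now rows[12,16) x cols[0,4) = 4x4
Op 4 fold_down: fold axis h@14; visible region now rows[14,16) x cols[0,4) = 2x4
Op 5 cut(1, 0): punch at orig (15,0); cuts so far [(15, 0)]; region rows[14,16) x cols[0,4) = 2x4
Op 6 cut(1, 1): punch at orig (15,1); cuts so far [(15, 0), (15, 1)]; region rows[14,16) x cols[0,4) = 2x4
Unfold 1 (reflect across h@14): 4 holes -> [(12, 0), (12, 1), (15, 0), (15, 1)]
Unfold 2 (reflect across h@12): 8 holes -> [(8, 0), (8, 1), (11, 0), (11, 1), (12, 0), (12, 1), (15, 0), (15, 1)]
Unfold 3 (reflect across h@8): 16 holes -> [(0, 0), (0, 1), (3, 0), (3, 1), (4, 0), (4, 1), (7, 0), (7, 1), (8, 0), (8, 1), (11, 0), (11, 1), (12, 0), (12, 1), (15, 0), (15, 1)]
Unfold 4 (reflect across v@4): 32 holes -> [(0, 0), (0, 1), (0, 6), (0, 7), (3, 0), (3, 1), (3, 6), (3, 7), (4, 0), (4, 1), (4, 6), (4, 7), (7, 0), (7, 1), (7, 6), (7, 7), (8, 0), (8, 1), (8, 6), (8, 7), (11, 0), (11, 1), (11, 6), (11, 7), (12, 0), (12, 1), (12, 6), (12, 7), (15, 0), (15, 1), (15, 6), (15, 7)]

Answer: OO....OO
........
........
OO....OO
OO....OO
........
........
OO....OO
OO....OO
........
........
OO....OO
OO....OO
........
........
OO....OO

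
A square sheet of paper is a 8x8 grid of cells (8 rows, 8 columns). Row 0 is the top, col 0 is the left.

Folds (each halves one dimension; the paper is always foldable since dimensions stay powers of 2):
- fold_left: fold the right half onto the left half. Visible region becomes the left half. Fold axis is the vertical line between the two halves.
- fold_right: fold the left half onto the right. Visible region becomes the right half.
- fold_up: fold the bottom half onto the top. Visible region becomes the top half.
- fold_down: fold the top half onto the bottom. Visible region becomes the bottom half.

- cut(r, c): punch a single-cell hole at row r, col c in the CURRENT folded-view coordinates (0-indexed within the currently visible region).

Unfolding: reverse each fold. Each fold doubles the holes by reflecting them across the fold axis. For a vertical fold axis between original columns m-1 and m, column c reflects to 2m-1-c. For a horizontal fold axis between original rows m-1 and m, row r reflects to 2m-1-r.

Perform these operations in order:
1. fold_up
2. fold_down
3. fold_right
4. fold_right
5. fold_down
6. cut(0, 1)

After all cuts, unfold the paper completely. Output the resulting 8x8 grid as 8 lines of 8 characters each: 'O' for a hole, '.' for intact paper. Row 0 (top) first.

Answer: O..OO..O
O..OO..O
O..OO..O
O..OO..O
O..OO..O
O..OO..O
O..OO..O
O..OO..O

Derivation:
Op 1 fold_up: fold axis h@4; visible region now rows[0,4) x cols[0,8) = 4x8
Op 2 fold_down: fold axis h@2; visible region now rows[2,4) x cols[0,8) = 2x8
Op 3 fold_right: fold axis v@4; visible region now rows[2,4) x cols[4,8) = 2x4
Op 4 fold_right: fold axis v@6; visible region now rows[2,4) x cols[6,8) = 2x2
Op 5 fold_down: fold axis h@3; visible region now rows[3,4) x cols[6,8) = 1x2
Op 6 cut(0, 1): punch at orig (3,7); cuts so far [(3, 7)]; region rows[3,4) x cols[6,8) = 1x2
Unfold 1 (reflect across h@3): 2 holes -> [(2, 7), (3, 7)]
Unfold 2 (reflect across v@6): 4 holes -> [(2, 4), (2, 7), (3, 4), (3, 7)]
Unfold 3 (reflect across v@4): 8 holes -> [(2, 0), (2, 3), (2, 4), (2, 7), (3, 0), (3, 3), (3, 4), (3, 7)]
Unfold 4 (reflect across h@2): 16 holes -> [(0, 0), (0, 3), (0, 4), (0, 7), (1, 0), (1, 3), (1, 4), (1, 7), (2, 0), (2, 3), (2, 4), (2, 7), (3, 0), (3, 3), (3, 4), (3, 7)]
Unfold 5 (reflect across h@4): 32 holes -> [(0, 0), (0, 3), (0, 4), (0, 7), (1, 0), (1, 3), (1, 4), (1, 7), (2, 0), (2, 3), (2, 4), (2, 7), (3, 0), (3, 3), (3, 4), (3, 7), (4, 0), (4, 3), (4, 4), (4, 7), (5, 0), (5, 3), (5, 4), (5, 7), (6, 0), (6, 3), (6, 4), (6, 7), (7, 0), (7, 3), (7, 4), (7, 7)]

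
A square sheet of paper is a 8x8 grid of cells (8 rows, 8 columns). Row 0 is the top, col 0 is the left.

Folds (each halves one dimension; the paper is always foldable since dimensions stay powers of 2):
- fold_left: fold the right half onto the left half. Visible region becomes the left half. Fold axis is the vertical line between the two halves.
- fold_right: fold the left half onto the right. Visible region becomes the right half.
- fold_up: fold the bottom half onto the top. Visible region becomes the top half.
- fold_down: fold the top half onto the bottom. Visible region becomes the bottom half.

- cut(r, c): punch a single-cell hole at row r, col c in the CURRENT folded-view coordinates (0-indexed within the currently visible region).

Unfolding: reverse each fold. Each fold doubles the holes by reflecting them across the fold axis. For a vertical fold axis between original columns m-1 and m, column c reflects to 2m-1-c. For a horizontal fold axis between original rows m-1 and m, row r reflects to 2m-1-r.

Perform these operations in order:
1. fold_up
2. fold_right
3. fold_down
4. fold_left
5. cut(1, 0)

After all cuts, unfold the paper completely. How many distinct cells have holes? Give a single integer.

Answer: 16

Derivation:
Op 1 fold_up: fold axis h@4; visible region now rows[0,4) x cols[0,8) = 4x8
Op 2 fold_right: fold axis v@4; visible region now rows[0,4) x cols[4,8) = 4x4
Op 3 fold_down: fold axis h@2; visible region now rows[2,4) x cols[4,8) = 2x4
Op 4 fold_left: fold axis v@6; visible region now rows[2,4) x cols[4,6) = 2x2
Op 5 cut(1, 0): punch at orig (3,4); cuts so far [(3, 4)]; region rows[2,4) x cols[4,6) = 2x2
Unfold 1 (reflect across v@6): 2 holes -> [(3, 4), (3, 7)]
Unfold 2 (reflect across h@2): 4 holes -> [(0, 4), (0, 7), (3, 4), (3, 7)]
Unfold 3 (reflect across v@4): 8 holes -> [(0, 0), (0, 3), (0, 4), (0, 7), (3, 0), (3, 3), (3, 4), (3, 7)]
Unfold 4 (reflect across h@4): 16 holes -> [(0, 0), (0, 3), (0, 4), (0, 7), (3, 0), (3, 3), (3, 4), (3, 7), (4, 0), (4, 3), (4, 4), (4, 7), (7, 0), (7, 3), (7, 4), (7, 7)]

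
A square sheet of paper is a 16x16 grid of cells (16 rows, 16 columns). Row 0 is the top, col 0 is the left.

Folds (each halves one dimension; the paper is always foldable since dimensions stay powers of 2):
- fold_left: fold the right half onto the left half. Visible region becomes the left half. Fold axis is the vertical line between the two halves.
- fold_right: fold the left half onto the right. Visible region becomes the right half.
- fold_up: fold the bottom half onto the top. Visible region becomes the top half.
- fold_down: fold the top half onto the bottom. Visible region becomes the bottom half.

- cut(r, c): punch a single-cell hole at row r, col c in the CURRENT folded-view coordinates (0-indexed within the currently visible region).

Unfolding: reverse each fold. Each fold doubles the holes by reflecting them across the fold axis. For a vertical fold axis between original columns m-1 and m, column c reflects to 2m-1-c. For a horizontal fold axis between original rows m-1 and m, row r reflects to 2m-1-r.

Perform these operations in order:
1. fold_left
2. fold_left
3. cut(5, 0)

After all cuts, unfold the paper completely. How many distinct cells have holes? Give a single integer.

Answer: 4

Derivation:
Op 1 fold_left: fold axis v@8; visible region now rows[0,16) x cols[0,8) = 16x8
Op 2 fold_left: fold axis v@4; visible region now rows[0,16) x cols[0,4) = 16x4
Op 3 cut(5, 0): punch at orig (5,0); cuts so far [(5, 0)]; region rows[0,16) x cols[0,4) = 16x4
Unfold 1 (reflect across v@4): 2 holes -> [(5, 0), (5, 7)]
Unfold 2 (reflect across v@8): 4 holes -> [(5, 0), (5, 7), (5, 8), (5, 15)]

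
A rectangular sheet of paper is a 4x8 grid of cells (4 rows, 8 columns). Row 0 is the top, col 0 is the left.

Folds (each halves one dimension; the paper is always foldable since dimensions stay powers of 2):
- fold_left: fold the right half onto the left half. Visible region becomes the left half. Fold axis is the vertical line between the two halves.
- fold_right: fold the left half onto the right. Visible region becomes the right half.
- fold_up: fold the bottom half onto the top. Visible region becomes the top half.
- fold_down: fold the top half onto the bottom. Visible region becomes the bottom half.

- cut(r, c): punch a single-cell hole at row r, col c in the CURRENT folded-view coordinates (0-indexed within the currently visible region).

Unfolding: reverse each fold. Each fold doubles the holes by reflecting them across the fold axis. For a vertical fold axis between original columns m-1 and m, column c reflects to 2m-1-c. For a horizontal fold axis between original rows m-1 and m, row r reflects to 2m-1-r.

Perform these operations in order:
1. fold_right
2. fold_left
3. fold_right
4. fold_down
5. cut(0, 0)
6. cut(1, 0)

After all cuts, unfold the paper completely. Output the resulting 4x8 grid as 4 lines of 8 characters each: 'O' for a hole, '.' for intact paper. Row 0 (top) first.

Op 1 fold_right: fold axis v@4; visible region now rows[0,4) x cols[4,8) = 4x4
Op 2 fold_left: fold axis v@6; visible region now rows[0,4) x cols[4,6) = 4x2
Op 3 fold_right: fold axis v@5; visible region now rows[0,4) x cols[5,6) = 4x1
Op 4 fold_down: fold axis h@2; visible region now rows[2,4) x cols[5,6) = 2x1
Op 5 cut(0, 0): punch at orig (2,5); cuts so far [(2, 5)]; region rows[2,4) x cols[5,6) = 2x1
Op 6 cut(1, 0): punch at orig (3,5); cuts so far [(2, 5), (3, 5)]; region rows[2,4) x cols[5,6) = 2x1
Unfold 1 (reflect across h@2): 4 holes -> [(0, 5), (1, 5), (2, 5), (3, 5)]
Unfold 2 (reflect across v@5): 8 holes -> [(0, 4), (0, 5), (1, 4), (1, 5), (2, 4), (2, 5), (3, 4), (3, 5)]
Unfold 3 (reflect across v@6): 16 holes -> [(0, 4), (0, 5), (0, 6), (0, 7), (1, 4), (1, 5), (1, 6), (1, 7), (2, 4), (2, 5), (2, 6), (2, 7), (3, 4), (3, 5), (3, 6), (3, 7)]
Unfold 4 (reflect across v@4): 32 holes -> [(0, 0), (0, 1), (0, 2), (0, 3), (0, 4), (0, 5), (0, 6), (0, 7), (1, 0), (1, 1), (1, 2), (1, 3), (1, 4), (1, 5), (1, 6), (1, 7), (2, 0), (2, 1), (2, 2), (2, 3), (2, 4), (2, 5), (2, 6), (2, 7), (3, 0), (3, 1), (3, 2), (3, 3), (3, 4), (3, 5), (3, 6), (3, 7)]

Answer: OOOOOOOO
OOOOOOOO
OOOOOOOO
OOOOOOOO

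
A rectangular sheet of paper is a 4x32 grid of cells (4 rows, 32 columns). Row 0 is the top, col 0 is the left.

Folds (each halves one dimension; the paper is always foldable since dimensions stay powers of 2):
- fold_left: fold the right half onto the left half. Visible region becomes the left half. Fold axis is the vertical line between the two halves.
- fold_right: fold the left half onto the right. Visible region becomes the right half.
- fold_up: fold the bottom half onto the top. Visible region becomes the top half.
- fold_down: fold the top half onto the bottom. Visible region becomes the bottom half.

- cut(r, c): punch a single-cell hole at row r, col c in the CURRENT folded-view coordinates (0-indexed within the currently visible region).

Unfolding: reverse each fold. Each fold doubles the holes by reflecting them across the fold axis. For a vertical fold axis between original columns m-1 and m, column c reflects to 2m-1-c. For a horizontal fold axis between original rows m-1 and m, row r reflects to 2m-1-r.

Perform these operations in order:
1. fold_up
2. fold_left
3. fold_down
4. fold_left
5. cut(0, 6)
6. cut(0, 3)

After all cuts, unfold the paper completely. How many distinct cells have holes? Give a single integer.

Op 1 fold_up: fold axis h@2; visible region now rows[0,2) x cols[0,32) = 2x32
Op 2 fold_left: fold axis v@16; visible region now rows[0,2) x cols[0,16) = 2x16
Op 3 fold_down: fold axis h@1; visible region now rows[1,2) x cols[0,16) = 1x16
Op 4 fold_left: fold axis v@8; visible region now rows[1,2) x cols[0,8) = 1x8
Op 5 cut(0, 6): punch at orig (1,6); cuts so far [(1, 6)]; region rows[1,2) x cols[0,8) = 1x8
Op 6 cut(0, 3): punch at orig (1,3); cuts so far [(1, 3), (1, 6)]; region rows[1,2) x cols[0,8) = 1x8
Unfold 1 (reflect across v@8): 4 holes -> [(1, 3), (1, 6), (1, 9), (1, 12)]
Unfold 2 (reflect across h@1): 8 holes -> [(0, 3), (0, 6), (0, 9), (0, 12), (1, 3), (1, 6), (1, 9), (1, 12)]
Unfold 3 (reflect across v@16): 16 holes -> [(0, 3), (0, 6), (0, 9), (0, 12), (0, 19), (0, 22), (0, 25), (0, 28), (1, 3), (1, 6), (1, 9), (1, 12), (1, 19), (1, 22), (1, 25), (1, 28)]
Unfold 4 (reflect across h@2): 32 holes -> [(0, 3), (0, 6), (0, 9), (0, 12), (0, 19), (0, 22), (0, 25), (0, 28), (1, 3), (1, 6), (1, 9), (1, 12), (1, 19), (1, 22), (1, 25), (1, 28), (2, 3), (2, 6), (2, 9), (2, 12), (2, 19), (2, 22), (2, 25), (2, 28), (3, 3), (3, 6), (3, 9), (3, 12), (3, 19), (3, 22), (3, 25), (3, 28)]

Answer: 32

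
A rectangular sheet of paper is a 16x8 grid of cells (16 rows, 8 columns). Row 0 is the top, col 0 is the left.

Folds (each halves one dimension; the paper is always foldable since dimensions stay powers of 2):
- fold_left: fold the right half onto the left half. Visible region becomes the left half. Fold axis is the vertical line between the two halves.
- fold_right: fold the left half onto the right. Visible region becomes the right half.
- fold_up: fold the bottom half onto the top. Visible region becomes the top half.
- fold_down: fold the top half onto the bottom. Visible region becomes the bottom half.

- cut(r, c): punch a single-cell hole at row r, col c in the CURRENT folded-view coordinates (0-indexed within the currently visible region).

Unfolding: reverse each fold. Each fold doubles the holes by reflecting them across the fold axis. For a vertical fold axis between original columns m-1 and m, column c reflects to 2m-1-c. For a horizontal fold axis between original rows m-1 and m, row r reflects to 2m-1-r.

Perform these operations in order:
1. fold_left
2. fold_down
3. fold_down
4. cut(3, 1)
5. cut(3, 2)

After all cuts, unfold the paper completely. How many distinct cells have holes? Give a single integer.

Op 1 fold_left: fold axis v@4; visible region now rows[0,16) x cols[0,4) = 16x4
Op 2 fold_down: fold axis h@8; visible region now rows[8,16) x cols[0,4) = 8x4
Op 3 fold_down: fold axis h@12; visible region now rows[12,16) x cols[0,4) = 4x4
Op 4 cut(3, 1): punch at orig (15,1); cuts so far [(15, 1)]; region rows[12,16) x cols[0,4) = 4x4
Op 5 cut(3, 2): punch at orig (15,2); cuts so far [(15, 1), (15, 2)]; region rows[12,16) x cols[0,4) = 4x4
Unfold 1 (reflect across h@12): 4 holes -> [(8, 1), (8, 2), (15, 1), (15, 2)]
Unfold 2 (reflect across h@8): 8 holes -> [(0, 1), (0, 2), (7, 1), (7, 2), (8, 1), (8, 2), (15, 1), (15, 2)]
Unfold 3 (reflect across v@4): 16 holes -> [(0, 1), (0, 2), (0, 5), (0, 6), (7, 1), (7, 2), (7, 5), (7, 6), (8, 1), (8, 2), (8, 5), (8, 6), (15, 1), (15, 2), (15, 5), (15, 6)]

Answer: 16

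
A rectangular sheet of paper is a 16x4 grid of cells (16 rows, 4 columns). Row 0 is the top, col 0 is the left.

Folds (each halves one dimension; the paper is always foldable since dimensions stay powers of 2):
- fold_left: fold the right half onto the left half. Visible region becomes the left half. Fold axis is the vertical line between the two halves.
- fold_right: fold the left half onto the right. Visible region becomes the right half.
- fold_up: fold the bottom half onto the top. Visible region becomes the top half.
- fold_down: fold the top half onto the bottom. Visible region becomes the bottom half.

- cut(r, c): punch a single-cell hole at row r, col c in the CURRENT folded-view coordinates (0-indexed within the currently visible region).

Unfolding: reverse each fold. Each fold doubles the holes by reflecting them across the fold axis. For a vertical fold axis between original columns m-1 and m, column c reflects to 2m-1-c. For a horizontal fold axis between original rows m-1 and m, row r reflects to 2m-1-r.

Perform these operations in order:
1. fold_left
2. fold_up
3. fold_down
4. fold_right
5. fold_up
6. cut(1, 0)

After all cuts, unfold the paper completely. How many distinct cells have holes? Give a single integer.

Answer: 32

Derivation:
Op 1 fold_left: fold axis v@2; visible region now rows[0,16) x cols[0,2) = 16x2
Op 2 fold_up: fold axis h@8; visible region now rows[0,8) x cols[0,2) = 8x2
Op 3 fold_down: fold axis h@4; visible region now rows[4,8) x cols[0,2) = 4x2
Op 4 fold_right: fold axis v@1; visible region now rows[4,8) x cols[1,2) = 4x1
Op 5 fold_up: fold axis h@6; visible region now rows[4,6) x cols[1,2) = 2x1
Op 6 cut(1, 0): punch at orig (5,1); cuts so far [(5, 1)]; region rows[4,6) x cols[1,2) = 2x1
Unfold 1 (reflect across h@6): 2 holes -> [(5, 1), (6, 1)]
Unfold 2 (reflect across v@1): 4 holes -> [(5, 0), (5, 1), (6, 0), (6, 1)]
Unfold 3 (reflect across h@4): 8 holes -> [(1, 0), (1, 1), (2, 0), (2, 1), (5, 0), (5, 1), (6, 0), (6, 1)]
Unfold 4 (reflect across h@8): 16 holes -> [(1, 0), (1, 1), (2, 0), (2, 1), (5, 0), (5, 1), (6, 0), (6, 1), (9, 0), (9, 1), (10, 0), (10, 1), (13, 0), (13, 1), (14, 0), (14, 1)]
Unfold 5 (reflect across v@2): 32 holes -> [(1, 0), (1, 1), (1, 2), (1, 3), (2, 0), (2, 1), (2, 2), (2, 3), (5, 0), (5, 1), (5, 2), (5, 3), (6, 0), (6, 1), (6, 2), (6, 3), (9, 0), (9, 1), (9, 2), (9, 3), (10, 0), (10, 1), (10, 2), (10, 3), (13, 0), (13, 1), (13, 2), (13, 3), (14, 0), (14, 1), (14, 2), (14, 3)]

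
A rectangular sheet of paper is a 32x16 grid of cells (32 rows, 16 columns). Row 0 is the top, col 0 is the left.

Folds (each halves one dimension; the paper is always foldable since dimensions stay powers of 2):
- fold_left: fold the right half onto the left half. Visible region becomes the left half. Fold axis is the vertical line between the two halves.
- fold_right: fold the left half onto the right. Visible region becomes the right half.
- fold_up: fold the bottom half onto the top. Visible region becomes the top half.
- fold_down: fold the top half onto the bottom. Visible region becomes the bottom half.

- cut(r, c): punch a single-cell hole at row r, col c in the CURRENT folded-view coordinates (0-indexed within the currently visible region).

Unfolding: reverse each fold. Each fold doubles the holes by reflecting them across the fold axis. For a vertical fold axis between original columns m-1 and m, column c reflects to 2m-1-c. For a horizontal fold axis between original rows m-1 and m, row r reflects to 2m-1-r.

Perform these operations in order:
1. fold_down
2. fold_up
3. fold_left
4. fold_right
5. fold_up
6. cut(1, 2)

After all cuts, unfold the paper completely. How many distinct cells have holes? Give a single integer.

Answer: 32

Derivation:
Op 1 fold_down: fold axis h@16; visible region now rows[16,32) x cols[0,16) = 16x16
Op 2 fold_up: fold axis h@24; visible region now rows[16,24) x cols[0,16) = 8x16
Op 3 fold_left: fold axis v@8; visible region now rows[16,24) x cols[0,8) = 8x8
Op 4 fold_right: fold axis v@4; visible region now rows[16,24) x cols[4,8) = 8x4
Op 5 fold_up: fold axis h@20; visible region now rows[16,20) x cols[4,8) = 4x4
Op 6 cut(1, 2): punch at orig (17,6); cuts so far [(17, 6)]; region rows[16,20) x cols[4,8) = 4x4
Unfold 1 (reflect across h@20): 2 holes -> [(17, 6), (22, 6)]
Unfold 2 (reflect across v@4): 4 holes -> [(17, 1), (17, 6), (22, 1), (22, 6)]
Unfold 3 (reflect across v@8): 8 holes -> [(17, 1), (17, 6), (17, 9), (17, 14), (22, 1), (22, 6), (22, 9), (22, 14)]
Unfold 4 (reflect across h@24): 16 holes -> [(17, 1), (17, 6), (17, 9), (17, 14), (22, 1), (22, 6), (22, 9), (22, 14), (25, 1), (25, 6), (25, 9), (25, 14), (30, 1), (30, 6), (30, 9), (30, 14)]
Unfold 5 (reflect across h@16): 32 holes -> [(1, 1), (1, 6), (1, 9), (1, 14), (6, 1), (6, 6), (6, 9), (6, 14), (9, 1), (9, 6), (9, 9), (9, 14), (14, 1), (14, 6), (14, 9), (14, 14), (17, 1), (17, 6), (17, 9), (17, 14), (22, 1), (22, 6), (22, 9), (22, 14), (25, 1), (25, 6), (25, 9), (25, 14), (30, 1), (30, 6), (30, 9), (30, 14)]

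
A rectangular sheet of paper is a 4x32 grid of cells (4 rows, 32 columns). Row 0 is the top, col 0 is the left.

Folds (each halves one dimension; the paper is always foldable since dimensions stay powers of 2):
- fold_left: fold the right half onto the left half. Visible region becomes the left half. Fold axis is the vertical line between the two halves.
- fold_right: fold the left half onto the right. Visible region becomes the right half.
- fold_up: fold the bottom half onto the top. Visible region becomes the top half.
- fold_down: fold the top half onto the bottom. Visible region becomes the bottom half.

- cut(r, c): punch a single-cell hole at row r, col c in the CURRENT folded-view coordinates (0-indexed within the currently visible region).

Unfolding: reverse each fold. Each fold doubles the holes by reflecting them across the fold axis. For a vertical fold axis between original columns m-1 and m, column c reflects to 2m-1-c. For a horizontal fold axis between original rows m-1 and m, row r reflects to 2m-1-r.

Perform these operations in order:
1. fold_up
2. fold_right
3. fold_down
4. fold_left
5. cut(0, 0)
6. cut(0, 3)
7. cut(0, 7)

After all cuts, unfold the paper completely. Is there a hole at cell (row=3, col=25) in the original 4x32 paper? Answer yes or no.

Answer: no

Derivation:
Op 1 fold_up: fold axis h@2; visible region now rows[0,2) x cols[0,32) = 2x32
Op 2 fold_right: fold axis v@16; visible region now rows[0,2) x cols[16,32) = 2x16
Op 3 fold_down: fold axis h@1; visible region now rows[1,2) x cols[16,32) = 1x16
Op 4 fold_left: fold axis v@24; visible region now rows[1,2) x cols[16,24) = 1x8
Op 5 cut(0, 0): punch at orig (1,16); cuts so far [(1, 16)]; region rows[1,2) x cols[16,24) = 1x8
Op 6 cut(0, 3): punch at orig (1,19); cuts so far [(1, 16), (1, 19)]; region rows[1,2) x cols[16,24) = 1x8
Op 7 cut(0, 7): punch at orig (1,23); cuts so far [(1, 16), (1, 19), (1, 23)]; region rows[1,2) x cols[16,24) = 1x8
Unfold 1 (reflect across v@24): 6 holes -> [(1, 16), (1, 19), (1, 23), (1, 24), (1, 28), (1, 31)]
Unfold 2 (reflect across h@1): 12 holes -> [(0, 16), (0, 19), (0, 23), (0, 24), (0, 28), (0, 31), (1, 16), (1, 19), (1, 23), (1, 24), (1, 28), (1, 31)]
Unfold 3 (reflect across v@16): 24 holes -> [(0, 0), (0, 3), (0, 7), (0, 8), (0, 12), (0, 15), (0, 16), (0, 19), (0, 23), (0, 24), (0, 28), (0, 31), (1, 0), (1, 3), (1, 7), (1, 8), (1, 12), (1, 15), (1, 16), (1, 19), (1, 23), (1, 24), (1, 28), (1, 31)]
Unfold 4 (reflect across h@2): 48 holes -> [(0, 0), (0, 3), (0, 7), (0, 8), (0, 12), (0, 15), (0, 16), (0, 19), (0, 23), (0, 24), (0, 28), (0, 31), (1, 0), (1, 3), (1, 7), (1, 8), (1, 12), (1, 15), (1, 16), (1, 19), (1, 23), (1, 24), (1, 28), (1, 31), (2, 0), (2, 3), (2, 7), (2, 8), (2, 12), (2, 15), (2, 16), (2, 19), (2, 23), (2, 24), (2, 28), (2, 31), (3, 0), (3, 3), (3, 7), (3, 8), (3, 12), (3, 15), (3, 16), (3, 19), (3, 23), (3, 24), (3, 28), (3, 31)]
Holes: [(0, 0), (0, 3), (0, 7), (0, 8), (0, 12), (0, 15), (0, 16), (0, 19), (0, 23), (0, 24), (0, 28), (0, 31), (1, 0), (1, 3), (1, 7), (1, 8), (1, 12), (1, 15), (1, 16), (1, 19), (1, 23), (1, 24), (1, 28), (1, 31), (2, 0), (2, 3), (2, 7), (2, 8), (2, 12), (2, 15), (2, 16), (2, 19), (2, 23), (2, 24), (2, 28), (2, 31), (3, 0), (3, 3), (3, 7), (3, 8), (3, 12), (3, 15), (3, 16), (3, 19), (3, 23), (3, 24), (3, 28), (3, 31)]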